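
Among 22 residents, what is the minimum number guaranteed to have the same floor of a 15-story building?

There are 15 possible values for floor of a 15-story building. With 22 residents and 15 categories, by pigeonhole: ceiling(22/15).

Final answer: 2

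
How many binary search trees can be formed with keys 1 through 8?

The structures are counted by the Catalan number C_n. Here n = 8.
C_n = C(2n,n) - C(2n,n+1), so C_{8} = C(16,8) - C(16,9) = 12870 - 11440.

Final answer: C_{8} = 1430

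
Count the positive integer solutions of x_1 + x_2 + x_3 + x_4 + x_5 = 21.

Substitute x'_i = x_i - 1 (so x'_i >= 0). Then sum x'_i = 21 - 5 = 16.
Stars and bars: C(16+5-1, 5-1) = C(20,4).

Final answer: C(20,4) = 4845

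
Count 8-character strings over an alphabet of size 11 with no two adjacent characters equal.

Let g(n) count such strings. g(1) = 11, and each valid string of length n-1 extends in 10 ways (any symbol but the last), so g(n) = 10 g(n-1).
Total: g(8) = 11 x 10^7.

Final answer: 11 x 10^{7} = 110000000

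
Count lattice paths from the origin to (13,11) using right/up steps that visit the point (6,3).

Paths (0,0)->(6,3): C(9,3) = 84.
Paths (6,3)->(13,11): C(15,8) = 6435.
By multiplication principle: 84 x 6435.

Final answer: 540540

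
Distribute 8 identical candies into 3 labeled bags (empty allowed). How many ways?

Stars and bars: C(n+k-1, k-1) = C(10,2).

Final answer: C(10,2) = 45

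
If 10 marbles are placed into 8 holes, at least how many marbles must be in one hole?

By the pigeonhole principle: ceiling(10/8).

Final answer: 2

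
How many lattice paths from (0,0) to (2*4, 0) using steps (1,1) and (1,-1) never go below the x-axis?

Total monotonic paths to (4,4): C(8,4) = 70.
Paths that cross above y=x (reflection bijection): C(8,5) = 56.
Valid Dyck paths: 70 - 56.
(This is the Catalan number C_{4}.)

Final answer: C_{4} = 14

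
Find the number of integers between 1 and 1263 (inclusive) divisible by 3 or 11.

Multiples of 3: 421. Multiples of 11: 114. Of both (lcm=33): 38.
By inclusion-exclusion: 421 + 114 - 38.

Final answer: 497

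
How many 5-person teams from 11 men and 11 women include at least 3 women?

Sum over valid woman counts:
C(11,3)C(11,2) = 9075
C(11,4)C(11,1) = 3630
C(11,5)C(11,0) = 462
Total: 9075 + 3630 + 462.

Final answer: 13167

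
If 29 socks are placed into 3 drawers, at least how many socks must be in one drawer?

By the pigeonhole principle: ceiling(29/3).

Final answer: 10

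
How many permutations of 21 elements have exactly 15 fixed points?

Choose which 15 elements are fixed: C(21,15) = 54264.
Derange the remaining 6 using D(j) = (j-1)(D(j-1) + D(j-2)), D(0)=1, D(1)=0: D(2)=1, D(3)=2, D(4)=9, D(5)=44, D(6)=265.
Total: 54264 x 265.

Final answer: C(21,15) D(6) = 14379960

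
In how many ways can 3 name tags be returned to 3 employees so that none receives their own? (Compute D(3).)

D(n) = (n-1)(D(n-1) + D(n-2)), D(0)=1, D(1)=0.
D(2) = 1 x (0 + 1) = 1
D(3) = 2 x (D(2) + D(1)) = 2 x (1 + 0)

Final answer: D(3) = 2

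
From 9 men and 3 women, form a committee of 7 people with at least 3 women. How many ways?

Sum over valid woman counts:
C(3,3)C(9,4).

Final answer: 126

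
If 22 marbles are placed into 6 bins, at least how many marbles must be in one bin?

By the pigeonhole principle: ceiling(22/6).

Final answer: 4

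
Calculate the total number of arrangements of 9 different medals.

The number of ways to arrange 9 distinct objects is 9!.

Final answer: 9! = 362880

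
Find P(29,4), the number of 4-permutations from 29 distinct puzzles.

P(29,4) = 29!/(29-4)! = 29!/25!.

Final answer: P(29,4) = 570024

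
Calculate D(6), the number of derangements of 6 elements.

Derangements satisfy D(n) = (n-1)(D(n-1) + D(n-2)), starting from D(0)=1, D(1)=0.
D(2) = 1 x (0 + 1) = 1
D(3) = 2 x (1 + 0) = 2
D(4) = 3 x (2 + 1) = 9
D(5) = 4 x (9 + 2) = 44
D(6) = 5 x (D(5) + D(4)) = 5 x (44 + 9)

Final answer: D(6) = 265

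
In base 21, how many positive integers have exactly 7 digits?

These are the integers in [21^6, 21^7), so the count is 21^7 - 21^6 = 20 x 21^6.

Final answer: 1715322420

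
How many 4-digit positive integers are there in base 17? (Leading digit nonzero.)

Leading digit: 16 options (nonzero). Other 3 digit(s): 17 options each.
Total: 16 x 17^3.

Final answer: 78608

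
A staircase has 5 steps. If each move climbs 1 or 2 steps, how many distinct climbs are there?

Condition on the final move: it is a 1-step (f(n-1) ways to get there) or a 2-step (f(n-2) ways), so f(n) = f(n-1) + f(n-2), with f(1)=1, f(2)=2.
Building up term by term: f(1)=1, f(2)=2, f(3)=3, f(4)=5, f(5)=8.

Final answer: 8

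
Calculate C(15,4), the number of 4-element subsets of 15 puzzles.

C(15,4) = 15!/(4! x (15-4)!).

Final answer: C(15,4) = 1365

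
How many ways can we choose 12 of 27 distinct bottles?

C(27,12) = 27!/(12! x 15!).

Final answer: \binom{27}{12} = 17383860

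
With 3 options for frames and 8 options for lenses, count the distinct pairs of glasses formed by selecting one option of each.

By the multiplication principle: 3 x 8.

Final answer: 24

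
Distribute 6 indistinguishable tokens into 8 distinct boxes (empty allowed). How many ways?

Stars and bars: C(n+k-1, k-1) = C(13,7).

Final answer: C(13,7) = 1716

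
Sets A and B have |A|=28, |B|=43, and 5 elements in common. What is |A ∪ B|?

|A union B| = |A| + |B| - |A intersect B| = 28 + 43 - 5.

Final answer: 66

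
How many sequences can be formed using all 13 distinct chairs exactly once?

The number of ways to arrange 13 distinct objects is 13!.

Final answer: 13! = 6227020800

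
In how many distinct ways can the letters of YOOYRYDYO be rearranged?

Letters (D:1, O:3, R:1, Y:4). Total letters: 9.
Permutations = 9!/(4! x 3!).

Final answer: 2520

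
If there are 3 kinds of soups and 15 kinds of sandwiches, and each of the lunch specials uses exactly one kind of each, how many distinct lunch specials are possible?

By the multiplication principle: 3 x 15.

Final answer: 45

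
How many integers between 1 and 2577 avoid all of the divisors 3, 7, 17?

|div by 3|=859, |div by 7|=368, |div by 17|=151.
|div by 3&7|=122, |div by 3&17|=50, |div by 7&17|=21, |div by all|=7.
By inclusion-exclusion, divisible by at least one: 859+368+151-122-50-21+7 = 1192.
Not divisible by any: 2577 - 1192.

Final answer: 1385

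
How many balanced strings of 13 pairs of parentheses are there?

This is a standard Catalan-number count: the answer is C_n. Here n = 13 (pairs).
Using C_0 = 1 and C_(k+1) = C_k x 2(2k+1)/(k+2), build up term by term: C_1=1, C_2=2, C_3=5, C_4=14, C_5=42, C_6=132, C_7=429, C_8=1430, C_9=4862, C_10=16796, C_11=58786, C_12=208012, C_13=742900.

Final answer: C_{13} = 742900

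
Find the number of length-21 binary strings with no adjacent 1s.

Classify by the final bit: ...0 gives a(n-1) strings, ...01 gives a(n-2) strings. Thus a(n) = a(n-1) + a(n-2) with a(1)=2, a(2)=3.
Iterating the recurrence: a(1)=2, a(2)=3, a(3)=5, a(4)=8, a(5)=13, a(6)=21, a(7)=34, a(8)=55, a(9)=89, a(10)=144, a(11)=233, a(12)=377, a(13)=610, a(14)=987, a(15)=1597, a(16)=2584, a(17)=4181, a(18)=6765, a(19)=10946, a(20)=17711, a(21)=28657.

Final answer: 28657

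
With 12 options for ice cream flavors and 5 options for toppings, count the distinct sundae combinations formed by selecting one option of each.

By the multiplication principle: 12 x 5.

Final answer: 60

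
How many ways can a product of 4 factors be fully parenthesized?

The structures are counted by the Catalan number C_n. Here n = 4 - 1 = 3.
Using C_0 = 1 and C_(k+1) = C_k x 2(2k+1)/(k+2), build up term by term: C_1=1, C_2=2, C_3=5.

Final answer: C_{3} = 5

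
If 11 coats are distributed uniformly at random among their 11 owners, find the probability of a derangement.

Use the recurrence D(n) = (n-1)(D(n-1) + D(n-2)) with D(0)=1, D(1)=0.
Building up: D(2)=1, D(3)=2, D(4)=9, D(5)=44, D(6)=265, D(7)=1854, D(8)=14833, D(9)=133496, D(10)=1334961, D(11)=14684570.
Total arrangements: 11! = 39916800.
Probability = D(11)/11! = 1468457/3991680.

Final answer: D(11)/11! = 14684570/39916800 = 0.367879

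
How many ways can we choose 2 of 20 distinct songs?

C(20,2) = 20!/(2! x (20-2)!).

Final answer: C(20,2) = 190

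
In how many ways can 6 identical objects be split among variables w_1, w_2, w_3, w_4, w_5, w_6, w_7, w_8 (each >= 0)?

Stars and bars with 6 stars and 7 bars:
C(6+8-1, 8-1) = C(13,7).

Final answer: C(13,7) = 1716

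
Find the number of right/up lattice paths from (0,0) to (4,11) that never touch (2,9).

Total paths to (4,11): C(15,11) = 1365.
Paths through (2,9): C(11,9) x C(4,2) = 330.
Avoiding (2,9): 1365 - 330.

Final answer: 1035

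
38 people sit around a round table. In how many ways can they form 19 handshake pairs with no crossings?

This is a standard Catalan-number count: the answer is C_n. Here n = 38/2 = 19.
C_n = (2n)!/(n!(n+1)!), so C_{19} = 38!/(19! x 20!) = C(38,19)/20 = 35345263800/20.

Final answer: C_{19} = 1767263190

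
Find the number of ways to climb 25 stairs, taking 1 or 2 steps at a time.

Condition on the final move: it is a 1-step (f(n-1) ways to get there) or a 2-step (f(n-2) ways), so f(n) = f(n-1) + f(n-2), with f(1)=1, f(2)=2.
Building up term by term: f(1)=1, f(2)=2, f(3)=3, f(4)=5, f(5)=8, f(6)=13, f(7)=21, f(8)=34, f(9)=55, f(10)=89, f(11)=144, f(12)=233, f(13)=377, f(14)=610, f(15)=987, f(16)=1597, f(17)=2584, f(18)=4181, f(19)=6765, f(20)=10946, f(21)=17711, f(22)=28657, f(23)=46368, f(24)=75025, f(25)=121393.

Final answer: 121393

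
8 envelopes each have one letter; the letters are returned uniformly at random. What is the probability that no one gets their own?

Derangements satisfy D(n) = (n-1)(D(n-1) + D(n-2)), starting from D(0)=1, D(1)=0.
Building up: D(2)=1, D(3)=2, D(4)=9, D(5)=44, D(6)=265, D(7)=1854, D(8)=14833.
Total arrangements: 8! = 40320.
Probability = D(8)/8! = 2119/5760.

Final answer: D(8)/8! = 14833/40320 = 0.367882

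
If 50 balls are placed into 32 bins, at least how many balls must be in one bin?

By the pigeonhole principle: ceiling(50/32).

Final answer: 2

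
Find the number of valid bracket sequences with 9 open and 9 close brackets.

The structures are counted by the Catalan number C_n. Here n = 9 (pairs).
C_n = C(2n,n) - C(2n,n+1), so C_{9} = C(18,9) - C(18,10) = 48620 - 43758.

Final answer: C_{9} = 4862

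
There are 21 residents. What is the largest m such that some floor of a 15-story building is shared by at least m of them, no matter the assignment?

There are 15 possible values for floor of a 15-story building. With 21 residents and 15 categories, by pigeonhole: ceiling(21/15).

Final answer: 2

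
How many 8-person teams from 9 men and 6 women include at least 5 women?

Sum over valid woman counts:
C(6,5)C(9,3) = 504
C(6,6)C(9,2) = 36
Total: 504 + 36.

Final answer: 540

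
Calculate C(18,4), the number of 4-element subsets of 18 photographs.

C(18,4) = 18!/(4! x (18-4)!).

Final answer: C(18,4) = 3060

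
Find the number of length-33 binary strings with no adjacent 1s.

A valid string ends in 0 (append to any length-(n-1) valid string) or in 01 (append to any length-(n-2) valid string), so a(n) = a(n-1) + a(n-2) with a(1)=2, a(2)=3.
Building up term by term: a(1)=2, a(2)=3, a(3)=5, a(4)=8, a(5)=13, a(6)=21, a(7)=34, a(8)=55, a(9)=89, a(10)=144, a(11)=233, a(12)=377, a(13)=610, a(14)=987, a(15)=1597, a(16)=2584, a(17)=4181, a(18)=6765, a(19)=10946, a(20)=17711, a(21)=28657, a(22)=46368, a(23)=75025, a(24)=121393, a(25)=196418, a(26)=317811, a(27)=514229, a(28)=832040, a(29)=1346269, a(30)=2178309, a(31)=3524578, a(32)=5702887, a(33)=9227465.

Final answer: 9227465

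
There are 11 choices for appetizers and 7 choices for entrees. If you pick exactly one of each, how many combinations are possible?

By the multiplication principle: 11 x 7.

Final answer: 77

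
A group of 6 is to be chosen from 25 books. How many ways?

C(25,6) = 25!/(6! x (25-6)!).

Final answer: C(25,6) = 177100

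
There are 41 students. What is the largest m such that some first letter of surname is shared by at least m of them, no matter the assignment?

There are 26 possible values for first letter of surname. With 41 students and 26 categories, by pigeonhole: ceiling(41/26).

Final answer: 2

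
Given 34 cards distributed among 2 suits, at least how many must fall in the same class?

By pigeonhole with 34 objects and 2 categories: ceiling(34/2).

Final answer: 17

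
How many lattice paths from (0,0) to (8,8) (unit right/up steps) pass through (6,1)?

Paths (0,0)->(6,1): C(7,1) = 7.
Paths (6,1)->(8,8): C(9,7) = 36.
By multiplication principle: 7 x 36.

Final answer: 252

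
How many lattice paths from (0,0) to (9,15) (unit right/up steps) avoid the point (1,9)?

Total paths to (9,15): C(24,15) = 1307504.
Paths through (1,9): C(10,9) x C(14,6) = 30030.
Avoiding (1,9): 1307504 - 30030.

Final answer: 1277474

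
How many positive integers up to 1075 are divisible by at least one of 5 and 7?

Multiples of 5: 215. Multiples of 7: 153. Of both (lcm=35): 30.
By inclusion-exclusion: 215 + 153 - 30.

Final answer: 338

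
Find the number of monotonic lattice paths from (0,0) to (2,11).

Each path has 2 right steps and 11 up steps in some order (13 steps total).
Choose which 11 of the 13 steps are up: C(13,11).

Final answer: C(13,11) = 78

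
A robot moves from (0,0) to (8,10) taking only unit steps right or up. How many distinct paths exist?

Each path has 8 right steps and 10 up steps in some order (18 steps total).
Choose which 10 of the 18 steps are up: C(18,10).

Final answer: C(18,10) = 43758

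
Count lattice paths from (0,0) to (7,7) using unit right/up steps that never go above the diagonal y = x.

Total monotonic paths to (7,7): C(14,7) = 3432.
Reflecting each bad path at its first crossing gives a bijection with paths to (6,8): C(14,8) = 3003.
Valid Dyck paths: 3432 - 3003.
(These counts are the Catalan numbers.)

Final answer: C_{7} = 429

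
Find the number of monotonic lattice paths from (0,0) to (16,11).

Each path has 16 right steps and 11 up steps in some order (27 steps total).
Choose which 11 of the 27 steps are up: C(27,11).

Final answer: C(27,11) = 13037895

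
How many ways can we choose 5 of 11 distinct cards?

C(11,5) = 11!/(5! x 6!).

Final answer: \binom{11}{5} = 462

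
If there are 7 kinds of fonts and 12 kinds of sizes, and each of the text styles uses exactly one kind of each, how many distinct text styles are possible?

By the multiplication principle: 7 x 12.

Final answer: 84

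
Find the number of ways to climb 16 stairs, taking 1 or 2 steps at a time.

Condition on the final move: it is a 1-step (f(n-1) ways to get there) or a 2-step (f(n-2) ways), so f(n) = f(n-1) + f(n-2), with f(1)=1, f(2)=2.
Computing successive values: f(1)=1, f(2)=2, f(3)=3, f(4)=5, f(5)=8, f(6)=13, f(7)=21, f(8)=34, f(9)=55, f(10)=89, f(11)=144, f(12)=233, f(13)=377, f(14)=610, f(15)=987, f(16)=1597.

Final answer: 1597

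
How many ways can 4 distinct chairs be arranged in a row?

The number of ways to arrange 4 distinct objects is 4!.

Final answer: 4! = 24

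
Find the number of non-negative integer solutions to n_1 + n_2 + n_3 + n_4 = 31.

Stars and bars with 31 stars and 3 bars:
C(31+4-1, 4-1) = C(34,3).

Final answer: C(34,3) = 5984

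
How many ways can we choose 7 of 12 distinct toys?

C(12,7) = 12!/(7! x 5!).

Final answer: \binom{12}{7} = 792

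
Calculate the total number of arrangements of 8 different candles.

The number of ways to arrange 8 distinct objects is 8!.

Final answer: 8! = 40320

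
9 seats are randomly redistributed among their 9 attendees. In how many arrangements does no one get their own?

Use the recurrence D(n) = (n-1)(D(n-1) + D(n-2)) with D(0)=1, D(1)=0.
D(2) = 1 x (0 + 1) = 1
D(3) = 2 x (1 + 0) = 2
D(4) = 3 x (2 + 1) = 9
D(5) = 4 x (9 + 2) = 44
D(6) = 5 x (44 + 9) = 265
D(7) = 6 x (265 + 44) = 1854
D(8) = 7 x (1854 + 265) = 14833
D(9) = 8 x (D(8) + D(7)) = 8 x (14833 + 1854)

Final answer: D(9) = 133496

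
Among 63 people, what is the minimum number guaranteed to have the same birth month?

There are 12 possible values for birth month. With 63 people and 12 categories, by pigeonhole: ceiling(63/12).

Final answer: 6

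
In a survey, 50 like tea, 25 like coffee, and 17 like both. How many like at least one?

|A union B| = |A| + |B| - |A intersect B| = 50 + 25 - 17.

Final answer: 58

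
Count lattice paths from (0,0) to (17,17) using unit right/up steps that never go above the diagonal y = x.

Total monotonic paths to (17,17): C(34,17) = 2333606220.
By the reflection principle, paths that go above the diagonal number C(34,18) = 2203961430.
Valid Dyck paths: 2333606220 - 2203961430.
(These counts are the Catalan numbers.)

Final answer: C_{17} = 129644790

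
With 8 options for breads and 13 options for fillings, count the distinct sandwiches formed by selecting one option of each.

By the multiplication principle: 8 x 13.

Final answer: 104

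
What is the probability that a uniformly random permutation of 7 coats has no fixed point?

D(n) = (n-1)(D(n-1) + D(n-2)), D(0)=1, D(1)=0.
Building up: D(2)=1, D(3)=2, D(4)=9, D(5)=44, D(6)=265, D(7)=1854.
Total arrangements: 7! = 5040.
Probability = D(7)/7! = 103/280.

Final answer: D(7)/7! = 1854/5040 = 0.367857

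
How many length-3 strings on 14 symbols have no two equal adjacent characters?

First character: 14 choices. Each subsequent: 13 choices (must differ from the previous one).
Total: 14 x 13^2.

Final answer: 14 x 13^{2} = 2366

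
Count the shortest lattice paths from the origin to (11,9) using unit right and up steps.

Each path has 11 right steps and 9 up steps in some order (20 steps total).
Choose which 9 of the 20 steps are up: C(20,9).

Final answer: C(20,9) = 167960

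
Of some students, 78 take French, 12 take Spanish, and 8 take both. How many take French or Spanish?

|A union B| = |A| + |B| - |A intersect B| = 78 + 12 - 8.

Final answer: 82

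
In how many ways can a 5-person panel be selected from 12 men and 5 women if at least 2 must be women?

Sum over valid woman counts:
C(5,2)C(12,3) = 2200
C(5,3)C(12,2) = 660
C(5,4)C(12,1) = 60
C(5,5)C(12,0) = 1
Total: 2200 + 660 + 60 + 1.

Final answer: 2921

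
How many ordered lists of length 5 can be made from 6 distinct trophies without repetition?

P(6,5) = 6!/(6-5)! = 6!/1!.

Final answer: P(6,5) = 720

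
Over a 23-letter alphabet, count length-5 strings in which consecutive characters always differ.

Let g(n) count such strings. g(1) = 23, and each valid string of length n-1 extends in 22 ways (any symbol but the last), so g(n) = 22 g(n-1).
Total: g(5) = 23 x 22^4.

Final answer: 23 x 22^{4} = 5387888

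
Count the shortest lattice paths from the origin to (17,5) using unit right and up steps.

Each path has 17 right steps and 5 up steps in some order (22 steps total).
Choose which 5 of the 22 steps are up: C(22,5).

Final answer: C(22,5) = 26334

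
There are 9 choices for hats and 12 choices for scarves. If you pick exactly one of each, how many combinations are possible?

By the multiplication principle: 9 x 12.

Final answer: 108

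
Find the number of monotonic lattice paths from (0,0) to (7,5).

Each path has 7 right steps and 5 up steps in some order (12 steps total).
Choose which 5 of the 12 steps are up: C(12,5).

Final answer: C(12,5) = 792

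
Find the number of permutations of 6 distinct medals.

The number of ways to arrange 6 distinct objects is 6!.

Final answer: 6! = 720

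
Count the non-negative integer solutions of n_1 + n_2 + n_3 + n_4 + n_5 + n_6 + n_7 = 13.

Stars and bars with 13 stars and 6 bars:
C(13+7-1, 7-1) = C(19,6).

Final answer: C(19,6) = 27132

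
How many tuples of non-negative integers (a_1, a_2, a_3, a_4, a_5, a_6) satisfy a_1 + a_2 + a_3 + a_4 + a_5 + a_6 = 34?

Stars and bars with 34 stars and 5 bars:
C(34+6-1, 6-1) = C(39,5).

Final answer: C(39,5) = 575757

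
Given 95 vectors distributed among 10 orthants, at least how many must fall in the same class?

By pigeonhole with 95 objects and 10 categories: ceiling(95/10).

Final answer: 10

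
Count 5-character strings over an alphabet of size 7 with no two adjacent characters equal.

First character: 7 choices. Each subsequent: 6 choices (must differ from the previous one).
Total: 7 x 6^4.

Final answer: 7 x 6^{4} = 9072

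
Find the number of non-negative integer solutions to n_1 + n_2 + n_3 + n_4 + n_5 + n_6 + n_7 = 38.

Stars and bars with 38 stars and 6 bars:
C(38+7-1, 7-1) = C(44,6).

Final answer: C(44,6) = 7059052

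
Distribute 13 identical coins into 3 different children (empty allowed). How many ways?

Stars and bars: C(n+k-1, k-1) = C(15,2).

Final answer: C(15,2) = 105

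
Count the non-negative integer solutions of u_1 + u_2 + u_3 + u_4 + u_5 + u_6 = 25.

Stars and bars with 25 stars and 5 bars:
C(25+6-1, 6-1) = C(30,5).

Final answer: C(30,5) = 142506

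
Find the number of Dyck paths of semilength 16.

Total monotonic paths to (16,16): C(32,16) = 601080390.
Reflecting each bad path at its first crossing gives a bijection with paths to (15,17): C(32,17) = 565722720.
Valid Dyck paths: 601080390 - 565722720.
(Check: C(32,16) - C(32,17) = C(32,16)/17, the Catalan number C_{16}.)

Final answer: C_{16} = 35357670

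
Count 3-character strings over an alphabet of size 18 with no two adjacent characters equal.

First character: 18 choices. Each subsequent: 17 choices (must differ from the previous one).
Total: 18 x 17^2.

Final answer: 18 x 17^{2} = 5202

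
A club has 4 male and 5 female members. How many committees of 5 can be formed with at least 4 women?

Sum over valid woman counts:
C(5,4)C(4,1) = 20
C(5,5)C(4,0) = 1
Total: 20 + 1.

Final answer: 21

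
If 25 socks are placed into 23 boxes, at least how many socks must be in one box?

By the pigeonhole principle: ceiling(25/23).

Final answer: 2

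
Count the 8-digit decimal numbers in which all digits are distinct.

First digit: 9 (not 0). Second: 9 (not first). Third: 8, etc.
Total: 9 x 9 x 8 x 7 x 6 x 5 x 4 x 3.

Final answer: 1632960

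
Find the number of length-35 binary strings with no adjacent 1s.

A valid string ends in 0 (append to any length-(n-1) valid string) or in 01 (append to any length-(n-2) valid string), so a(n) = a(n-1) + a(n-2) with a(1)=2, a(2)=3.
Computing successive values: a(1)=2, a(2)=3, a(3)=5, a(4)=8, a(5)=13, a(6)=21, a(7)=34, a(8)=55, a(9)=89, a(10)=144, a(11)=233, a(12)=377, a(13)=610, a(14)=987, a(15)=1597, a(16)=2584, a(17)=4181, a(18)=6765, a(19)=10946, a(20)=17711, a(21)=28657, a(22)=46368, a(23)=75025, a(24)=121393, a(25)=196418, a(26)=317811, a(27)=514229, a(28)=832040, a(29)=1346269, a(30)=2178309, a(31)=3524578, a(32)=5702887, a(33)=9227465, a(34)=14930352, a(35)=24157817.

Final answer: 24157817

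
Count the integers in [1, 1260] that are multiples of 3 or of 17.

Multiples of 3: 420. Multiples of 17: 74. Of both (lcm=51): 24.
By inclusion-exclusion: 420 + 74 - 24.

Final answer: 470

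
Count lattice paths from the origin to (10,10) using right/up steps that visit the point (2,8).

Paths (0,0)->(2,8): C(10,8) = 45.
Paths (2,8)->(10,10): C(10,2) = 45.
By multiplication principle: 45 x 45.

Final answer: 2025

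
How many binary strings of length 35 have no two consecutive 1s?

A valid string ends in 0 (append to any length-(n-1) valid string) or in 01 (append to any length-(n-2) valid string), so a(n) = a(n-1) + a(n-2) with a(1)=2, a(2)=3.
Iterating the recurrence: a(1)=2, a(2)=3, a(3)=5, a(4)=8, a(5)=13, a(6)=21, a(7)=34, a(8)=55, a(9)=89, a(10)=144, a(11)=233, a(12)=377, a(13)=610, a(14)=987, a(15)=1597, a(16)=2584, a(17)=4181, a(18)=6765, a(19)=10946, a(20)=17711, a(21)=28657, a(22)=46368, a(23)=75025, a(24)=121393, a(25)=196418, a(26)=317811, a(27)=514229, a(28)=832040, a(29)=1346269, a(30)=2178309, a(31)=3524578, a(32)=5702887, a(33)=9227465, a(34)=14930352, a(35)=24157817.

Final answer: 24157817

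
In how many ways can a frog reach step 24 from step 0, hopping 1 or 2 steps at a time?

Condition on the final move: it is a 1-step (f(n-1) ways to get there) or a 2-step (f(n-2) ways), so f(n) = f(n-1) + f(n-2), with f(1)=1, f(2)=2.
Building up term by term: f(1)=1, f(2)=2, f(3)=3, f(4)=5, f(5)=8, f(6)=13, f(7)=21, f(8)=34, f(9)=55, f(10)=89, f(11)=144, f(12)=233, f(13)=377, f(14)=610, f(15)=987, f(16)=1597, f(17)=2584, f(18)=4181, f(19)=6765, f(20)=10946, f(21)=17711, f(22)=28657, f(23)=46368, f(24)=75025.

Final answer: 75025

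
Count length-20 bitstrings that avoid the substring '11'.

A valid string ends in 0 (append to any length-(n-1) valid string) or in 01 (append to any length-(n-2) valid string), so a(n) = a(n-1) + a(n-2) with a(1)=2, a(2)=3.
Building up term by term: a(1)=2, a(2)=3, a(3)=5, a(4)=8, a(5)=13, a(6)=21, a(7)=34, a(8)=55, a(9)=89, a(10)=144, a(11)=233, a(12)=377, a(13)=610, a(14)=987, a(15)=1597, a(16)=2584, a(17)=4181, a(18)=6765, a(19)=10946, a(20)=17711.

Final answer: 17711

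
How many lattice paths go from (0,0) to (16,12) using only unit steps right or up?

Each path has 16 right steps and 12 up steps in some order (28 steps total).
Choose which 12 of the 28 steps are up: C(28,12).

Final answer: C(28,12) = 30421755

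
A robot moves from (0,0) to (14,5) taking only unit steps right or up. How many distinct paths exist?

Each path has 14 right steps and 5 up steps in some order (19 steps total).
Choose which 5 of the 19 steps are up: C(19,5).

Final answer: C(19,5) = 11628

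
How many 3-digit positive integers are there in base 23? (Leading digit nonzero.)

In base 23, the leading digit has 22 choices (1..22); each of the remaining 2 digits has 23 choices.
Total: 22 x 23^2.

Final answer: 11638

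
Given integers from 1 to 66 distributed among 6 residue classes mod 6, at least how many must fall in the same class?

By pigeonhole with 66 objects and 6 categories: ceiling(66/6).

Final answer: 11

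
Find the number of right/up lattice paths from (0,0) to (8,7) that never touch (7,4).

Total paths to (8,7): C(15,7) = 6435.
Paths through (7,4): C(11,4) x C(4,3) = 1320.
Avoiding (7,4): 6435 - 1320.

Final answer: 5115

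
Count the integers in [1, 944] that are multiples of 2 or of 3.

Multiples of 2: 472. Multiples of 3: 314. Of both (lcm=6): 157.
By inclusion-exclusion: 472 + 314 - 157.

Final answer: 629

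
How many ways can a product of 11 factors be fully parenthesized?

The structures are counted by the Catalan number C_n. Here n = 11 - 1 = 10.
Using C_0 = 1 and C_(k+1) = C_k x 2(2k+1)/(k+2), build up term by term: C_1=1, C_2=2, C_3=5, C_4=14, C_5=42, C_6=132, C_7=429, C_8=1430, C_9=4862, C_10=16796.

Final answer: C_{10} = 16796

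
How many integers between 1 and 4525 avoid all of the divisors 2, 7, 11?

|div by 2|=2262, |div by 7|=646, |div by 11|=411.
|div by 2&7|=323, |div by 2&11|=205, |div by 7&11|=58, |div by all|=29.
By inclusion-exclusion, divisible by at least one: 2262+646+411-323-205-58+29 = 2762.
Not divisible by any: 4525 - 2762.

Final answer: 1763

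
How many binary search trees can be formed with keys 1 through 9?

This is a standard Catalan-number count: the answer is C_n. Here n = 9.
C_n = C(2n,n)/(n+1), so C_{9} = C(18,9)/10 = 48620/10.

Final answer: C_{9} = 4862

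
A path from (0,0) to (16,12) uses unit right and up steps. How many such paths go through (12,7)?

Paths (0,0)->(12,7): C(19,7) = 50388.
Paths (12,7)->(16,12): C(9,5) = 126.
By multiplication principle: 50388 x 126.

Final answer: 6348888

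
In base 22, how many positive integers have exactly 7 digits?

Leading digit: 21 options (nonzero). Other 6 digit(s): 22 options each.
Total: 21 x 22^6.

Final answer: 2380977984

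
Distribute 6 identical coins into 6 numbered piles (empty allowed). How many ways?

Stars and bars: C(n+k-1, k-1) = C(11,5).

Final answer: C(11,5) = 462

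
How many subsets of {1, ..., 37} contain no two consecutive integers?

Condition on whether n belongs to the subset: if not, any valid subset of {1, ..., n-1} works (a(n-1)); if so, n-1 is excluded and the rest is a valid subset of {1, ..., n-2} (a(n-2)). Hence a(n) = a(n-1) + a(n-2), a(1)=2, a(2)=3.
Iterating the recurrence: a(1)=2, a(2)=3, a(3)=5, a(4)=8, a(5)=13, a(6)=21, a(7)=34, a(8)=55, a(9)=89, a(10)=144, a(11)=233, a(12)=377, a(13)=610, a(14)=987, a(15)=1597, a(16)=2584, a(17)=4181, a(18)=6765, a(19)=10946, a(20)=17711, a(21)=28657, a(22)=46368, a(23)=75025, a(24)=121393, a(25)=196418, a(26)=317811, a(27)=514229, a(28)=832040, a(29)=1346269, a(30)=2178309, a(31)=3524578, a(32)=5702887, a(33)=9227465, a(34)=14930352, a(35)=24157817, a(36)=39088169, a(37)=63245986.

Final answer: 63245986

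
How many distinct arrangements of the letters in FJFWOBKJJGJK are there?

Letters (B:1, F:2, G:1, J:4, K:2, O:1, W:1). Total letters: 12.
Permutations = 12!/(4! x 2! x 2!).

Final answer: 4989600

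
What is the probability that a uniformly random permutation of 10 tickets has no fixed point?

Use the recurrence D(n) = (n-1)(D(n-1) + D(n-2)) with D(0)=1, D(1)=0.
Building up: D(2)=1, D(3)=2, D(4)=9, D(5)=44, D(6)=265, D(7)=1854, D(8)=14833, D(9)=133496, D(10)=1334961.
Total arrangements: 10! = 3628800.
Probability = D(10)/10! = 16481/44800.

Final answer: D(10)/10! = 1334961/3628800 = 0.367879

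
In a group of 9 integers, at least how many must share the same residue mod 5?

There are 5 possible values for residue mod 5. With 9 integers and 5 categories, by pigeonhole: ceiling(9/5).

Final answer: 2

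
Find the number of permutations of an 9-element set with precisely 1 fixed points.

Choose which 1 elements are fixed: C(9,1) = 9.
Derange the remaining 8 using D(j) = (j-1)(D(j-1) + D(j-2)), D(0)=1, D(1)=0: D(2)=1, D(3)=2, D(4)=9, D(5)=44, D(6)=265, D(7)=1854, D(8)=14833.
Total: 9 x 14833.

Final answer: C(9,1) D(8) = 133497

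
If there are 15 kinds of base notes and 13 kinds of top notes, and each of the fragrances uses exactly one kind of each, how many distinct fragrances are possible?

By the multiplication principle: 15 x 13.

Final answer: 195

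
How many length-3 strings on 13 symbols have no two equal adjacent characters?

Let g(n) count such strings. g(1) = 13, and each valid string of length n-1 extends in 12 ways (any symbol but the last), so g(n) = 12 g(n-1).
Total: g(3) = 13 x 12^2.

Final answer: 13 x 12^{2} = 1872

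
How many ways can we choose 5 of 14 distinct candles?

C(14,5) = 14!/(5! x (14-5)!).

Final answer: C(14,5) = 2002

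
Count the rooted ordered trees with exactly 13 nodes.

This is counted by the nth Catalan number C_n. Here n = 13 - 1 = 12.
C_n = (2n)!/(n!(n+1)!), so C_{12} = 24!/(12! x 13!) = C(24,12)/13 = 2704156/13.

Final answer: C_{12} = 208012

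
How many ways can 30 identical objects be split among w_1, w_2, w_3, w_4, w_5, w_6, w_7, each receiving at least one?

Substitute w'_i = w_i - 1 (so w'_i >= 0). Then sum w'_i = 30 - 7 = 23.
Stars and bars: C(23+7-1, 7-1) = C(29,6).

Final answer: C(29,6) = 475020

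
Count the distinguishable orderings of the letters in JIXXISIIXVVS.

Letters (I:4, J:1, S:2, V:2, X:3). Total letters: 12.
Permutations = 12!/(4! x 3! x 2! x 2!).

Final answer: 831600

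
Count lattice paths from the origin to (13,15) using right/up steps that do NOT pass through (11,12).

Total paths to (13,15): C(28,15) = 37442160.
Paths through (11,12): C(23,12) x C(5,3) = 13520780.
Avoiding (11,12): 37442160 - 13520780.

Final answer: 23921380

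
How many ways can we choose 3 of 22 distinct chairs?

C(22,3) = 22!/(3! x (22-3)!).

Final answer: C(22,3) = 1540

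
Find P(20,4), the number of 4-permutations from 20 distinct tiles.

P(20,4) = 20!/(20-4)! = 20!/16!.

Final answer: P(20,4) = 116280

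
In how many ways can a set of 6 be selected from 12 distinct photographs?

C(12,6) = 12!/(6! x (12-6)!).

Final answer: C(12,6) = 924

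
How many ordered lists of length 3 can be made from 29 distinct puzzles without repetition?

P(29,3) = 29!/(29-3)! = 29!/26!.

Final answer: P(29,3) = 21924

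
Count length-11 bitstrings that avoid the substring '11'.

Classify by the final bit: ...0 gives a(n-1) strings, ...01 gives a(n-2) strings. Thus a(n) = a(n-1) + a(n-2) with a(1)=2, a(2)=3.
Iterating the recurrence: a(1)=2, a(2)=3, a(3)=5, a(4)=8, a(5)=13, a(6)=21, a(7)=34, a(8)=55, a(9)=89, a(10)=144, a(11)=233.

Final answer: 233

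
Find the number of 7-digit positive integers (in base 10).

These are the integers in [10^6, 10^7), so the count is 10^7 - 10^6 = 9 x 10^6.

Final answer: 9000000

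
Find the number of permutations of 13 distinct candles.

The number of ways to arrange 13 distinct objects is 13!.

Final answer: 13! = 6227020800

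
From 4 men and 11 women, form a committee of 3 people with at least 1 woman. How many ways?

Sum over valid woman counts:
C(11,1)C(4,2) = 66
C(11,2)C(4,1) = 220
C(11,3)C(4,0) = 165
Total: 66 + 220 + 165.

Final answer: 451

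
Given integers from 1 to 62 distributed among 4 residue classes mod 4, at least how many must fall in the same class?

By pigeonhole with 62 objects and 4 categories: ceiling(62/4).

Final answer: 16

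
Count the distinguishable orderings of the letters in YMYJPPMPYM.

Letters (J:1, M:3, P:3, Y:3). Total letters: 10.
Permutations = 10!/(3! x 3! x 3!).

Final answer: 16800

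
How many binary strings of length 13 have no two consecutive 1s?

Classify by the final bit: ...0 gives a(n-1) strings, ...01 gives a(n-2) strings. Thus a(n) = a(n-1) + a(n-2) with a(1)=2, a(2)=3.
Computing successive values: a(1)=2, a(2)=3, a(3)=5, a(4)=8, a(5)=13, a(6)=21, a(7)=34, a(8)=55, a(9)=89, a(10)=144, a(11)=233, a(12)=377, a(13)=610.

Final answer: 610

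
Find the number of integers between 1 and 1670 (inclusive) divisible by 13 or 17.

Multiples of 13: 128. Multiples of 17: 98. Of both (lcm=221): 7.
By inclusion-exclusion: 128 + 98 - 7.

Final answer: 219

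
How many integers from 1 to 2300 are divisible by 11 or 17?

Multiples of 11: 209. Multiples of 17: 135. Of both (lcm=187): 12.
By inclusion-exclusion: 209 + 135 - 12.

Final answer: 332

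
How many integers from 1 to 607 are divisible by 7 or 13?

Multiples of 7: 86. Multiples of 13: 46. Of both (lcm=91): 6.
By inclusion-exclusion: 86 + 46 - 6.

Final answer: 126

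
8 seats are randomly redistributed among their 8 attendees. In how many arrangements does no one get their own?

D(n) = (n-1)(D(n-1) + D(n-2)), D(0)=1, D(1)=0.
D(2) = 1 x (0 + 1) = 1
D(3) = 2 x (1 + 0) = 2
D(4) = 3 x (2 + 1) = 9
D(5) = 4 x (9 + 2) = 44
D(6) = 5 x (44 + 9) = 265
D(7) = 6 x (265 + 44) = 1854
D(8) = 7 x (D(7) + D(6)) = 7 x (1854 + 265)

Final answer: D(8) = 14833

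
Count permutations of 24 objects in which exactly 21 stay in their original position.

Choose which 21 elements are fixed: C(24,21) = 2024.
Derange the remaining 3 using D(j) = (j-1)(D(j-1) + D(j-2)), D(0)=1, D(1)=0: D(2)=1, D(3)=2.
Total: 2024 x 2.

Final answer: C(24,21) D(3) = 4048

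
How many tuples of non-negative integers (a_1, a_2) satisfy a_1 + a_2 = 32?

Stars and bars with 32 stars and 1 bars:
C(32+2-1, 2-1) = C(33,1).

Final answer: C(33,1) = 33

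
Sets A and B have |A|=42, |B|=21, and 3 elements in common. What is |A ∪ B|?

|A union B| = |A| + |B| - |A intersect B| = 42 + 21 - 3.

Final answer: 60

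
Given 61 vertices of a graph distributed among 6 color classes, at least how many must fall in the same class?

By pigeonhole with 61 objects and 6 categories: ceiling(61/6).

Final answer: 11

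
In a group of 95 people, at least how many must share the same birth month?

There are 12 possible values for birth month. With 95 people and 12 categories, by pigeonhole: ceiling(95/12).

Final answer: 8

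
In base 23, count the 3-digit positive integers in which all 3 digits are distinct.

First digit: 22 (nonzero). Second: 22 (not first). Third: 21, etc.
Total: 22 x 22 x 21.

Final answer: 10164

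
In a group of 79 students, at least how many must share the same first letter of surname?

There are 26 possible values for first letter of surname. With 79 students and 26 categories, by pigeonhole: ceiling(79/26).

Final answer: 4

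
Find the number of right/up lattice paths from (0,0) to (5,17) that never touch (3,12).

Total paths to (5,17): C(22,17) = 26334.
Paths through (3,12): C(15,12) x C(7,5) = 9555.
Avoiding (3,12): 26334 - 9555.

Final answer: 16779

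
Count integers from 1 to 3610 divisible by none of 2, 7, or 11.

|div by 2|=1805, |div by 7|=515, |div by 11|=328.
|div by 2&7|=257, |div by 2&11|=164, |div by 7&11|=46, |div by all|=23.
By inclusion-exclusion, divisible by at least one: 1805+515+328-257-164-46+23 = 2204.
Not divisible by any: 3610 - 2204.

Final answer: 1406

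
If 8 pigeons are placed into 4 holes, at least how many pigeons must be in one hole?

By the pigeonhole principle: ceiling(8/4).

Final answer: 2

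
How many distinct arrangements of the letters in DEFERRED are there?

Letters (D:2, E:3, F:1, R:2). Total letters: 8.
Permutations = 8!/(3! x 2! x 2!).

Final answer: 1680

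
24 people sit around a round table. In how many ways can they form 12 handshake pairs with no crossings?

This is a standard Catalan-number count: the answer is C_n. Here n = 24/2 = 12.
C_n = C(2n,n)/(n+1), so C_{12} = C(24,12)/13 = 2704156/13.

Final answer: C_{12} = 208012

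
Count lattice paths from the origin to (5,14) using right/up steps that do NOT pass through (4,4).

Total paths to (5,14): C(19,14) = 11628.
Paths through (4,4): C(8,4) x C(11,10) = 770.
Avoiding (4,4): 11628 - 770.

Final answer: 10858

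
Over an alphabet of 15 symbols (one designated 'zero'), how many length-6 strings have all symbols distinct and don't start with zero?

First digit: 14 (nonzero). Second: 14 (not first). Third: 13, etc.
Total: 14 x 14 x 13 x 12 x 11 x 10.

Final answer: 3363360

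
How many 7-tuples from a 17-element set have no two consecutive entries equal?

Let g(n) count such strings. g(1) = 17, and each valid string of length n-1 extends in 16 ways (any symbol but the last), so g(n) = 16 g(n-1).
Total: g(7) = 17 x 16^6.

Final answer: 17 x 16^{6} = 285212672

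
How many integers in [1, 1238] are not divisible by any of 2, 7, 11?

|div by 2|=619, |div by 7|=176, |div by 11|=112.
|div by 2&7|=88, |div by 2&11|=56, |div by 7&11|=16, |div by all|=8.
By inclusion-exclusion, divisible by at least one: 619+176+112-88-56-16+8 = 755.
Not divisible by any: 1238 - 755.

Final answer: 483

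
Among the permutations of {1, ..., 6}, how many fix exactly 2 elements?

Choose which 2 elements are fixed: C(6,2) = 15.
Derange the remaining 4 using D(j) = (j-1)(D(j-1) + D(j-2)), D(0)=1, D(1)=0: D(2)=1, D(3)=2, D(4)=9.
Total: 15 x 9.

Final answer: C(6,2) D(4) = 135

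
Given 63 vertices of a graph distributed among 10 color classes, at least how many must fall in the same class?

By pigeonhole with 63 objects and 10 categories: ceiling(63/10).

Final answer: 7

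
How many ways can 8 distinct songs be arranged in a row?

The number of ways to arrange 8 distinct objects is 8!.

Final answer: 8! = 40320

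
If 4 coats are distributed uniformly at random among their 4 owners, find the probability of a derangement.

D(n) = (n-1)(D(n-1) + D(n-2)), D(0)=1, D(1)=0.
Building up: D(2)=1, D(3)=2, D(4)=9.
Total arrangements: 4! = 24.
Probability = D(4)/4! = 3/8.

Final answer: D(4)/4! = 9/24 = 0.375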